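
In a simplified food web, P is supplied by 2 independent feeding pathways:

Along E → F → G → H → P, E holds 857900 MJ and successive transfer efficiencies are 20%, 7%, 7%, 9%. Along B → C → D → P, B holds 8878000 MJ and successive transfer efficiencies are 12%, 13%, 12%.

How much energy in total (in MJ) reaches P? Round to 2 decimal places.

Via E: 857900 × 0.2 × 0.07 × 0.07 × 0.09 = 75.66678 MJ
Via B: 8878000 × 0.12 × 0.13 × 0.12 = 16619.616 MJ
Total at P: 75.66678 + 16619.616 = 16695.28278 MJ

16695.28 MJ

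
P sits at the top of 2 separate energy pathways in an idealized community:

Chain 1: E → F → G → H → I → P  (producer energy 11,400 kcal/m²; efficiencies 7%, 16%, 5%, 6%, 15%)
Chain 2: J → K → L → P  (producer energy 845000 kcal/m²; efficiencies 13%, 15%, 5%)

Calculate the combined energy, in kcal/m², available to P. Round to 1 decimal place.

Chain 1: 11400 × 0.07 × 0.16 × 0.05 × 0.06 × 0.15 = 0.057456 kcal/m²
Chain 2: 845000 × 0.13 × 0.15 × 0.05 = 823.875 kcal/m²
Total at P: 0.057456 + 823.875 = 823.932456 kcal/m²

823.9 kcal/m²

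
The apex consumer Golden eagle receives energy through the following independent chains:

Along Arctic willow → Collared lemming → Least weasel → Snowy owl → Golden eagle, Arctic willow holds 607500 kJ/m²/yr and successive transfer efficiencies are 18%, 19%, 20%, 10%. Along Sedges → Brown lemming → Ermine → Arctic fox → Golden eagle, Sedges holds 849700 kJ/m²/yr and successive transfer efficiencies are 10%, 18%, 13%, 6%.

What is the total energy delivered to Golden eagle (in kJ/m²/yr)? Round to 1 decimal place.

Via Arctic willow: 607500 × 0.18 × 0.19 × 0.2 × 0.1 = 415.53 kJ/m²/yr
Via Sedges: 849700 × 0.1 × 0.18 × 0.13 × 0.06 = 119.29788 kJ/m²/yr
Total at Golden eagle: 415.53 + 119.29788 = 534.82788 kJ/m²/yr

534.8 kJ/m²/yr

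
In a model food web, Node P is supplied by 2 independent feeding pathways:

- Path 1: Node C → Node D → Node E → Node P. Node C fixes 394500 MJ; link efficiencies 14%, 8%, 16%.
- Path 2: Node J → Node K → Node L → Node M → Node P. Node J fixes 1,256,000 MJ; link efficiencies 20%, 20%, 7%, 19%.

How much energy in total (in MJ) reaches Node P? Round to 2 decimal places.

1375.14 MJ

Path 1: 394500 × 0.14 × 0.08 × 0.16 = 706.944 MJ
Path 2: 1256000 × 0.2 × 0.2 × 0.07 × 0.19 = 668.192 MJ
Total at Node P: 706.944 + 668.192 = 1375.136 MJ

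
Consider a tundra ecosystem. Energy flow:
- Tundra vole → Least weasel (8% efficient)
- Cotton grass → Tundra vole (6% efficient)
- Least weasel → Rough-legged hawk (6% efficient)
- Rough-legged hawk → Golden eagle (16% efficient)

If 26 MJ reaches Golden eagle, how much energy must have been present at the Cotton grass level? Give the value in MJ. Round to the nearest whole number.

Cumulative transfer efficiency: 0.06 × 0.08 × 0.06 × 0.16 = 0.00004608
Cotton grass energy = 26 / 0.00004608 = 564236 MJ

564236 MJ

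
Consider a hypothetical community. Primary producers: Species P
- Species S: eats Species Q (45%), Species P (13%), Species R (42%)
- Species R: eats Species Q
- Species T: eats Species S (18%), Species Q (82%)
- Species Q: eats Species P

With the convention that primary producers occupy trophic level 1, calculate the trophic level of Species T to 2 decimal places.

Species Q: 1 + 1 = 2
Species R: 1 + 2 = 3
Species S: 1 + (0.45×2 + 0.13×1 + 0.42×3) = 3.29
Species T: 1 + (0.18×3.29 + 0.82×2) = 3.2322

3.23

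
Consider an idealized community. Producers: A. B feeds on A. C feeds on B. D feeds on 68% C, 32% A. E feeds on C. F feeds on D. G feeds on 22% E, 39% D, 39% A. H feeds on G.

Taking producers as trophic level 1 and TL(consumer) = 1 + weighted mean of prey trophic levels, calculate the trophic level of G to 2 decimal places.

3.58

B: 1 + 1 = 2
C: 1 + 2 = 3
D: 1 + (0.68×3 + 0.32×1) = 3.36
E: 1 + 3 = 4
F: 1 + 3.36 = 4.36
G: 1 + (0.22×4 + 0.39×3.36 + 0.39×1) = 3.5804
H: 1 + 3.5804 = 4.5804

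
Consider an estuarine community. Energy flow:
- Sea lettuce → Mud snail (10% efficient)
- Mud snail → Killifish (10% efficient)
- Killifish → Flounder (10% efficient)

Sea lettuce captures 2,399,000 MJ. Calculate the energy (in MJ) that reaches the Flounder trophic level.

Mud snail: 2399000 × 0.1 = 239900 MJ
Killifish: 239900 × 0.1 = 23990 MJ
Flounder: 23990 × 0.1 = 2399 MJ

2399 MJ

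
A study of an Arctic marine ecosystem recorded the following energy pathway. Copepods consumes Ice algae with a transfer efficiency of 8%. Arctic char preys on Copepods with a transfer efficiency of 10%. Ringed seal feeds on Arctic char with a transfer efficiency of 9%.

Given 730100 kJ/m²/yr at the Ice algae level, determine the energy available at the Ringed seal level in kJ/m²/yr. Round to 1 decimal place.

Copepods: 730100 × 0.08 = 58408 kJ/m²/yr
Arctic char: 58408 × 0.1 = 5840.8 kJ/m²/yr
Ringed seal: 5840.8 × 0.09 = 525.672 kJ/m²/yr

525.7 kJ/m²/yr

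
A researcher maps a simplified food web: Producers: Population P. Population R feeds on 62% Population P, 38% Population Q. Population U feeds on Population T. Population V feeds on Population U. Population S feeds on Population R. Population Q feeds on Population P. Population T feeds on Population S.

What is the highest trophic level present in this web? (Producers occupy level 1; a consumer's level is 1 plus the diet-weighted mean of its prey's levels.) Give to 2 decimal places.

Population Q: 1 + 1 = 2
Population R: 1 + (0.62×1 + 0.38×2) = 2.38
Population S: 1 + 2.38 = 3.38
Population T: 1 + 3.38 = 4.38
Population U: 1 + 4.38 = 5.38
Population V: 1 + 5.38 = 6.38

6.38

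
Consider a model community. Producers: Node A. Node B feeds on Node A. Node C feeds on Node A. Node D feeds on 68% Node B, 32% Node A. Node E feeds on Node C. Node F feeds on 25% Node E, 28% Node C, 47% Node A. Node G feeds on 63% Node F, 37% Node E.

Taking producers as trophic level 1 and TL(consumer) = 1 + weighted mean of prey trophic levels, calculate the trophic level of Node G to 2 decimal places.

Node B: 1 + 1 = 2
Node C: 1 + 1 = 2
Node D: 1 + (0.68×2 + 0.32×1) = 2.68
Node E: 1 + 2 = 3
Node F: 1 + (0.25×3 + 0.28×2 + 0.47×1) = 2.78
Node G: 1 + (0.63×2.78 + 0.37×3) = 3.8614

3.86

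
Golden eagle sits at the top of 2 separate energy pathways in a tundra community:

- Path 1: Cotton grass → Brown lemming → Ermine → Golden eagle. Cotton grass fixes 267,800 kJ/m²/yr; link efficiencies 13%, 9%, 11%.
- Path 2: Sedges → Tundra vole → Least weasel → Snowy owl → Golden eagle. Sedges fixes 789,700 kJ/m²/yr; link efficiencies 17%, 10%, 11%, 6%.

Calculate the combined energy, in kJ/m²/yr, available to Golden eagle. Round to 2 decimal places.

Path 1: 267800 × 0.13 × 0.09 × 0.11 = 344.6586 kJ/m²/yr
Path 2: 789700 × 0.17 × 0.1 × 0.11 × 0.06 = 88.60434 kJ/m²/yr
Total at Golden eagle: 344.6586 + 88.60434 = 433.26294 kJ/m²/yr

433.26 kJ/m²/yr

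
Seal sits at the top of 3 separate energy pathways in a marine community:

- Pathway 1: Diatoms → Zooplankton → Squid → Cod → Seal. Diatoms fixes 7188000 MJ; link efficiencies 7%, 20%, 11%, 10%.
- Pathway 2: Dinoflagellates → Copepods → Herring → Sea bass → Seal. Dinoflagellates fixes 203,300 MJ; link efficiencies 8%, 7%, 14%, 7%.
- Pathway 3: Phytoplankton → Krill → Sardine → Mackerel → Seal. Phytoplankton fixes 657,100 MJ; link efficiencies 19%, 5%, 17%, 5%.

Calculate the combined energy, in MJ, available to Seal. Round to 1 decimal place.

1171.2 MJ

Pathway 1: 7188000 × 0.07 × 0.2 × 0.11 × 0.1 = 1106.952 MJ
Pathway 2: 203300 × 0.08 × 0.07 × 0.14 × 0.07 = 11.157104 MJ
Pathway 3: 657100 × 0.19 × 0.05 × 0.17 × 0.05 = 53.060825 MJ
Total at Seal: 1106.952 + 11.157104 + 53.060825 = 1171.169929 MJ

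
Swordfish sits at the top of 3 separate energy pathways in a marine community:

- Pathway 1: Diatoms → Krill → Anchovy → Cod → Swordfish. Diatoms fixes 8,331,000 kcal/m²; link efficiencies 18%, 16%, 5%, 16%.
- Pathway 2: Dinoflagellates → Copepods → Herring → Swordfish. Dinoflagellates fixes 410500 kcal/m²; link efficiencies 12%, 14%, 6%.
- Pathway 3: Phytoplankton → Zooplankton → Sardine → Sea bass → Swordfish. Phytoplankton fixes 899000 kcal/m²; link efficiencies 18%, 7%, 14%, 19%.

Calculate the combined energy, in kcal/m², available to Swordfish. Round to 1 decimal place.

2634.6 kcal/m²

Pathway 1: 8331000 × 0.18 × 0.16 × 0.05 × 0.16 = 1919.4624 kcal/m²
Pathway 2: 410500 × 0.12 × 0.14 × 0.06 = 413.784 kcal/m²
Pathway 3: 899000 × 0.18 × 0.07 × 0.14 × 0.19 = 301.30884 kcal/m²
Total at Swordfish: 1919.4624 + 413.784 + 301.30884 = 2634.55524 kcal/m²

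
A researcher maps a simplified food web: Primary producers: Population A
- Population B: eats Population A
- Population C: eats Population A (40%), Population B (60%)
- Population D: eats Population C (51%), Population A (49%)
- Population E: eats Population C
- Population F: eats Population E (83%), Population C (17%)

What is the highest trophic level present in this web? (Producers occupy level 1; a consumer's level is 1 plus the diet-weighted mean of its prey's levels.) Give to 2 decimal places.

Population B: 1 + 1 = 2
Population C: 1 + (0.4×1 + 0.6×2) = 2.6
Population D: 1 + (0.51×2.6 + 0.49×1) = 2.816
Population E: 1 + 2.6 = 3.6
Population F: 1 + (0.83×3.6 + 0.17×2.6) = 4.43

4.43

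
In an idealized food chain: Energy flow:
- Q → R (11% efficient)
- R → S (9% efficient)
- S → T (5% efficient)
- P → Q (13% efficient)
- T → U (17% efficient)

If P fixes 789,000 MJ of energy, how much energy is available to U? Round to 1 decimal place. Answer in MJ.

8.6 MJ

Q: 789000 × 0.13 = 102570 MJ
R: 102570 × 0.11 = 11282.7 MJ
S: 11282.7 × 0.09 = 1015.443 MJ
T: 1015.443 × 0.05 = 50.77215 MJ
U: 50.77215 × 0.17 = 8.6312655 MJ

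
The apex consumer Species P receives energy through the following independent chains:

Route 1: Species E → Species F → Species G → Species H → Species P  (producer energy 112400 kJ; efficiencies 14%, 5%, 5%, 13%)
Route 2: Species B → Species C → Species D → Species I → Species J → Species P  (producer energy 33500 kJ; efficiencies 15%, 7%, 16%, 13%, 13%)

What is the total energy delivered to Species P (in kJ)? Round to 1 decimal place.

Route 1: 112400 × 0.14 × 0.05 × 0.05 × 0.13 = 5.1142 kJ
Route 2: 33500 × 0.15 × 0.07 × 0.16 × 0.13 × 0.13 = 0.951132 kJ
Total at Species P: 5.1142 + 0.951132 = 6.065332 kJ

6.1 kJ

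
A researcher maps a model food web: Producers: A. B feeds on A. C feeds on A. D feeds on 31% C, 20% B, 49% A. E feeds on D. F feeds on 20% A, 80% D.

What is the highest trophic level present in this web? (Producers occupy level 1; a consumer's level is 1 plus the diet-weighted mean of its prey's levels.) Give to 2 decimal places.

3.51

B: 1 + 1 = 2
C: 1 + 1 = 2
D: 1 + (0.31×2 + 0.2×2 + 0.49×1) = 2.51
E: 1 + 2.51 = 3.51
F: 1 + (0.2×1 + 0.8×2.51) = 3.208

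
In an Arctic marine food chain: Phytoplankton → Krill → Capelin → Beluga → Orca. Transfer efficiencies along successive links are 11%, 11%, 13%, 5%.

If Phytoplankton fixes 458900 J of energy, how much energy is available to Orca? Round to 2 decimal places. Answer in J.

Krill: 458900 × 0.11 = 50479 J
Capelin: 50479 × 0.11 = 5552.69 J
Beluga: 5552.69 × 0.13 = 721.8497 J
Orca: 721.8497 × 0.05 = 36.092485 J

36.09 J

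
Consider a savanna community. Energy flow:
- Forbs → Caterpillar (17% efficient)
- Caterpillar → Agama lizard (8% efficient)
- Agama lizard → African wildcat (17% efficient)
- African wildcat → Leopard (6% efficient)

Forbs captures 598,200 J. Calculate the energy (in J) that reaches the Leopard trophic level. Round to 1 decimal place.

83.0 J

Caterpillar: 598200 × 0.17 = 101694 J
Agama lizard: 101694 × 0.08 = 8135.52 J
African wildcat: 8135.52 × 0.17 = 1383.0384 J
Leopard: 1383.0384 × 0.06 = 82.982304 J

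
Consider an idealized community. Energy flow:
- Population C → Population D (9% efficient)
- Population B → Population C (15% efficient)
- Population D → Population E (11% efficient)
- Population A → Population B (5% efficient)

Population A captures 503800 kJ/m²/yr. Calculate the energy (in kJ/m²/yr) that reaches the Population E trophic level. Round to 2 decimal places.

37.41 kJ/m²/yr

Population B: 503800 × 0.05 = 25190 kJ/m²/yr
Population C: 25190 × 0.15 = 3778.5 kJ/m²/yr
Population D: 3778.5 × 0.09 = 340.065 kJ/m²/yr
Population E: 340.065 × 0.11 = 37.40715 kJ/m²/yr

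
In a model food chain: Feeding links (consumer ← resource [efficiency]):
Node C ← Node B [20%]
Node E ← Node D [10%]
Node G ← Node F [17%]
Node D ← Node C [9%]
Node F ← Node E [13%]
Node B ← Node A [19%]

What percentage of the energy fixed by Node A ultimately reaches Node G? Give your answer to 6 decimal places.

Product of link efficiencies: 0.19 × 0.2 × 0.09 × 0.1 × 0.13 × 0.17 = 0.0000075582
As a percentage: 0.0000075582 × 100 = 0.000756%

0.000756%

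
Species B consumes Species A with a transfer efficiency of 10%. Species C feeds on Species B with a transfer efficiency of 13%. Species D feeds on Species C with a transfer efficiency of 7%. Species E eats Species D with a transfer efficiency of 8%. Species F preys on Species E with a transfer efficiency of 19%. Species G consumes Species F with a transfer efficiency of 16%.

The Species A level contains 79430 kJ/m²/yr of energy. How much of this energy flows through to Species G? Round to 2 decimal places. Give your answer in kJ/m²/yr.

Species B: 79430 × 0.1 = 7943 kJ/m²/yr
Species C: 7943 × 0.13 = 1032.59 kJ/m²/yr
Species D: 1032.59 × 0.07 = 72.2813 kJ/m²/yr
Species E: 72.2813 × 0.08 = 5.782504 kJ/m²/yr
Species F: 5.782504 × 0.19 = 1.09867576 kJ/m²/yr
Species G: 1.09867576 × 0.16 = 0.1757881216 kJ/m²/yr

0.18 kJ/m²/yr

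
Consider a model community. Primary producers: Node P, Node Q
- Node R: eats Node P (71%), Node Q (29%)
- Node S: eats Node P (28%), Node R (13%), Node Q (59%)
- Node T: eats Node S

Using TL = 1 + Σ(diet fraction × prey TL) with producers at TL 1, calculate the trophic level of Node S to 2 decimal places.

Node R: 1 + (0.71×1 + 0.29×1) = 2
Node S: 1 + (0.28×1 + 0.13×2 + 0.59×1) = 2.13
Node T: 1 + 2.13 = 3.13

2.13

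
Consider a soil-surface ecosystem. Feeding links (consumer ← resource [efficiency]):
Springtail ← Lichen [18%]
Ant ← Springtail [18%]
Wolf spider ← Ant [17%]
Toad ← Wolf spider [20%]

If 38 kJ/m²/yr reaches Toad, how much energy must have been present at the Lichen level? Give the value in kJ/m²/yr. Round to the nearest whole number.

Cumulative transfer efficiency: 0.18 × 0.18 × 0.17 × 0.2 = 0.0011016
Lichen energy = 38 / 0.0011016 = 34495 kJ/m²/yr

34495 kJ/m²/yr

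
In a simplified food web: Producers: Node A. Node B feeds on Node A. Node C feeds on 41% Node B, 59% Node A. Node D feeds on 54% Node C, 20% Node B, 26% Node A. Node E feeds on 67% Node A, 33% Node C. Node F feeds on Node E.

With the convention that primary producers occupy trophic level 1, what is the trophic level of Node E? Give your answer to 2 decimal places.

2.47

Node B: 1 + 1 = 2
Node C: 1 + (0.41×2 + 0.59×1) = 2.41
Node D: 1 + (0.54×2.41 + 0.2×2 + 0.26×1) = 2.9614
Node E: 1 + (0.67×1 + 0.33×2.41) = 2.4653
Node F: 1 + 2.4653 = 3.4653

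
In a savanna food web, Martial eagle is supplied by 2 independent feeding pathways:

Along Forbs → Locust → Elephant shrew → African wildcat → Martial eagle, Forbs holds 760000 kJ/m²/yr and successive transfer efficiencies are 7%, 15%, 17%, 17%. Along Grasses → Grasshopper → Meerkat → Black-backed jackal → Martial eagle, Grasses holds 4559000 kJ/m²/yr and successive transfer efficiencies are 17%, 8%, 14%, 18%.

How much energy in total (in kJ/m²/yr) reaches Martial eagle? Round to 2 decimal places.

Via Forbs: 760000 × 0.07 × 0.15 × 0.17 × 0.17 = 230.622 kJ/m²/yr
Via Grasses: 4559000 × 0.17 × 0.08 × 0.14 × 0.18 = 1562.46048 kJ/m²/yr
Total at Martial eagle: 230.622 + 1562.46048 = 1793.08248 kJ/m²/yr

1793.08 kJ/m²/yr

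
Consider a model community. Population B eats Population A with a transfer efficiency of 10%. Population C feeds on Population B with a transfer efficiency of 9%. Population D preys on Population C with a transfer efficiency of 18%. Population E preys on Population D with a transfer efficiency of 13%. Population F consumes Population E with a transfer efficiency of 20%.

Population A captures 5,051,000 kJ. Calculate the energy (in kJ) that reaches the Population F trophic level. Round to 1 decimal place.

212.7 kJ

Population B: 5051000 × 0.1 = 505100 kJ
Population C: 505100 × 0.09 = 45459 kJ
Population D: 45459 × 0.18 = 8182.62 kJ
Population E: 8182.62 × 0.13 = 1063.7406 kJ
Population F: 1063.7406 × 0.2 = 212.74812 kJ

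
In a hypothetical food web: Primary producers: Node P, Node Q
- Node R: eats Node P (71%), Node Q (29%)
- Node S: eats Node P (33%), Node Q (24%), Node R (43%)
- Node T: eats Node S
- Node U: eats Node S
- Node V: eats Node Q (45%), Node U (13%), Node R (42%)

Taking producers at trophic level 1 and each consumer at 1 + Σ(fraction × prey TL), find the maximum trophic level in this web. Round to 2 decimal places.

Node R: 1 + (0.71×1 + 0.29×1) = 2
Node S: 1 + (0.33×1 + 0.24×1 + 0.43×2) = 2.43
Node T: 1 + 2.43 = 3.43
Node U: 1 + 2.43 = 3.43
Node V: 1 + (0.45×1 + 0.13×3.43 + 0.42×2) = 2.7359

3.43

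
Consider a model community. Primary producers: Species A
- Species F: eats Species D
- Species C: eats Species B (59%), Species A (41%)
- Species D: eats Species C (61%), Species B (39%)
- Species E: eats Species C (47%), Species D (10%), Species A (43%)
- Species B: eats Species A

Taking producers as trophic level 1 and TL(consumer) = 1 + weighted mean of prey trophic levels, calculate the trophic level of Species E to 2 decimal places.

Species B: 1 + 1 = 2
Species C: 1 + (0.59×2 + 0.41×1) = 2.59
Species D: 1 + (0.61×2.59 + 0.39×2) = 3.3599
Species E: 1 + (0.47×2.59 + 0.1×3.3599 + 0.43×1) = 2.98329
Species F: 1 + 3.3599 = 4.3599

2.98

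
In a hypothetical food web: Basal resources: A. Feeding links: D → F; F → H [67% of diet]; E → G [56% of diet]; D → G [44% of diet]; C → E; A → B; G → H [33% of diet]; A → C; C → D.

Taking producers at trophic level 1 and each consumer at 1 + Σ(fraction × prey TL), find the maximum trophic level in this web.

5

B: 1 + 1 = 2
C: 1 + 1 = 2
D: 1 + 2 = 3
E: 1 + 2 = 3
F: 1 + 3 = 4
G: 1 + (0.56×3 + 0.44×3) = 4
H: 1 + (0.33×4 + 0.67×4) = 5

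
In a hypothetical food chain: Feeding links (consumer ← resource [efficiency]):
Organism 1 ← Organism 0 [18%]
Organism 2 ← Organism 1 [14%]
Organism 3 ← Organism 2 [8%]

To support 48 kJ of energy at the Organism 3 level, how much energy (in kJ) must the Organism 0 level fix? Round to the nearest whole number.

23810 kJ

Cumulative transfer efficiency: 0.18 × 0.14 × 0.08 = 0.002016
Organism 0 energy = 48 / 0.002016 = 23810 kJ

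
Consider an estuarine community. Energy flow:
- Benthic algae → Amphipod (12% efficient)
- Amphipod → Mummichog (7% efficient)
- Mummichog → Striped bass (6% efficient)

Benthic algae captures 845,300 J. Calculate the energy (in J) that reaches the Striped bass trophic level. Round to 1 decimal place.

426.0 J

Amphipod: 845300 × 0.12 = 101436 J
Mummichog: 101436 × 0.07 = 7100.52 J
Striped bass: 7100.52 × 0.06 = 426.0312 J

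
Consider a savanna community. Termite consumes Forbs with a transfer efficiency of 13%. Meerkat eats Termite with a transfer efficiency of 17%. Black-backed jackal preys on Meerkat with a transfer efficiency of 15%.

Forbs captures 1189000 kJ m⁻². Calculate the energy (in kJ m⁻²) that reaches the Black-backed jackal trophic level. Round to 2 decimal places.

3941.54 kJ m⁻²

Termite: 1189000 × 0.13 = 154570 kJ m⁻²
Meerkat: 154570 × 0.17 = 26276.9 kJ m⁻²
Black-backed jackal: 26276.9 × 0.15 = 3941.535 kJ m⁻²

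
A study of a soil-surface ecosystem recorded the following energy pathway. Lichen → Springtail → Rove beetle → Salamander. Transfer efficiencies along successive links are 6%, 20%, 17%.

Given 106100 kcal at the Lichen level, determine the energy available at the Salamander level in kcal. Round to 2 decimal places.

Springtail: 106100 × 0.06 = 6366 kcal
Rove beetle: 6366 × 0.2 = 1273.2 kcal
Salamander: 1273.2 × 0.17 = 216.444 kcal

216.44 kcal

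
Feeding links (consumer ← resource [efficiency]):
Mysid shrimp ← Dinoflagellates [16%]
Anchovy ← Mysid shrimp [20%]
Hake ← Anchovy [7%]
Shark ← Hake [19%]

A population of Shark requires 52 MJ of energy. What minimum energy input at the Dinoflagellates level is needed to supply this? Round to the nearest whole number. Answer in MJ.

Cumulative transfer efficiency: 0.16 × 0.2 × 0.07 × 0.19 = 0.0004256
Dinoflagellates energy = 52 / 0.0004256 = 122180 MJ

122180 MJ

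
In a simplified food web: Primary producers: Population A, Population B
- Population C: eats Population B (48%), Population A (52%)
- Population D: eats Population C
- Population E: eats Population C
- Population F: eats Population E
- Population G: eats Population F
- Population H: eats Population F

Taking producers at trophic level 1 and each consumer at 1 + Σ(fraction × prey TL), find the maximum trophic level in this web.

5

Population C: 1 + (0.48×1 + 0.52×1) = 2
Population D: 1 + 2 = 3
Population E: 1 + 2 = 3
Population F: 1 + 3 = 4
Population G: 1 + 4 = 5
Population H: 1 + 4 = 5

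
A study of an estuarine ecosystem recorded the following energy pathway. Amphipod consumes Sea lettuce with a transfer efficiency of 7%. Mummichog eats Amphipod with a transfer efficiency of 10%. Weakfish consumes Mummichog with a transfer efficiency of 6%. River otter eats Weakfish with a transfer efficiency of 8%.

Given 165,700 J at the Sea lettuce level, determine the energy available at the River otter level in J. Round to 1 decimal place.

Amphipod: 165700 × 0.07 = 11599 J
Mummichog: 11599 × 0.1 = 1159.9 J
Weakfish: 1159.9 × 0.06 = 69.594 J
River otter: 69.594 × 0.08 = 5.56752 J

5.6 J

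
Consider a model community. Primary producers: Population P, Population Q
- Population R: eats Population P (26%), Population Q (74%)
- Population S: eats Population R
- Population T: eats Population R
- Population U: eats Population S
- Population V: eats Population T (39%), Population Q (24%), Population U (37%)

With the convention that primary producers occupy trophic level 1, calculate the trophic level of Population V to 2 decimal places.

Population R: 1 + (0.26×1 + 0.74×1) = 2
Population S: 1 + 2 = 3
Population T: 1 + 2 = 3
Population U: 1 + 3 = 4
Population V: 1 + (0.39×3 + 0.24×1 + 0.37×4) = 3.89

3.89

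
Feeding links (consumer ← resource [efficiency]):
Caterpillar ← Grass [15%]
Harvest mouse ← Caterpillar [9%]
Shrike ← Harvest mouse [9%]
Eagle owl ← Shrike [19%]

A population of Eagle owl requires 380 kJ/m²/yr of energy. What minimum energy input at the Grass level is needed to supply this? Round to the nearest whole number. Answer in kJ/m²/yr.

1646091 kJ/m²/yr

Cumulative transfer efficiency: 0.15 × 0.09 × 0.09 × 0.19 = 0.00023085
Grass energy = 380 / 0.00023085 = 1646091 kJ/m²/yr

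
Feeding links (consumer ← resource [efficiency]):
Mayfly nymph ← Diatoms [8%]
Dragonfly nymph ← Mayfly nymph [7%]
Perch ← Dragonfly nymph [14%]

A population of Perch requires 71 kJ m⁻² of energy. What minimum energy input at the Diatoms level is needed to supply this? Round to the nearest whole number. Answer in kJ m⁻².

Cumulative transfer efficiency: 0.08 × 0.07 × 0.14 = 0.000784
Diatoms energy = 71 / 0.000784 = 90561 kJ m⁻²

90561 kJ m⁻²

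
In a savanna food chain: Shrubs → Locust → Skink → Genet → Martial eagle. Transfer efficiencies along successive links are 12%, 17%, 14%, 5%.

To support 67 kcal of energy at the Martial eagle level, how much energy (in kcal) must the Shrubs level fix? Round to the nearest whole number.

469188 kcal

Cumulative transfer efficiency: 0.12 × 0.17 × 0.14 × 0.05 = 0.0001428
Shrubs energy = 67 / 0.0001428 = 469188 kcal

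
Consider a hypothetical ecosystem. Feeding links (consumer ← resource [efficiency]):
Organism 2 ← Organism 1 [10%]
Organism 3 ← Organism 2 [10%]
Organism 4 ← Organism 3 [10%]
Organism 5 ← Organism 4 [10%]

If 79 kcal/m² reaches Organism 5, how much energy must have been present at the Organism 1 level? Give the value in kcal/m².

Cumulative transfer efficiency: 0.1 × 0.1 × 0.1 × 0.1 = 0.0001
Organism 1 energy = 79 / 0.0001 = 790000 kcal/m²

790000 kcal/m²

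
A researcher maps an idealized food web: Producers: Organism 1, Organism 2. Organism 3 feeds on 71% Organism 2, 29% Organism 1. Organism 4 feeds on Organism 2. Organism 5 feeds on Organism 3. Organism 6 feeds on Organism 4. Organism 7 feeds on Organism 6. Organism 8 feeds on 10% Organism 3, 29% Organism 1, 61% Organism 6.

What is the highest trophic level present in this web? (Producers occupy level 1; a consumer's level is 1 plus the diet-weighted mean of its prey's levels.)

Organism 3: 1 + (0.71×1 + 0.29×1) = 2
Organism 4: 1 + 1 = 2
Organism 5: 1 + 2 = 3
Organism 6: 1 + 2 = 3
Organism 7: 1 + 3 = 4
Organism 8: 1 + (0.1×2 + 0.29×1 + 0.61×3) = 3.32

4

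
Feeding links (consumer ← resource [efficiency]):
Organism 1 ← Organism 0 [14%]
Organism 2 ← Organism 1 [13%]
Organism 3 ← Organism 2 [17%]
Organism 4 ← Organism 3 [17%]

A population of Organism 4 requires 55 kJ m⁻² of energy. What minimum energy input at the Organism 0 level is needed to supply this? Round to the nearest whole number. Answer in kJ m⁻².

Cumulative transfer efficiency: 0.14 × 0.13 × 0.17 × 0.17 = 0.00052598
Organism 0 energy = 55 / 0.00052598 = 104567 kJ m⁻²

104567 kJ m⁻²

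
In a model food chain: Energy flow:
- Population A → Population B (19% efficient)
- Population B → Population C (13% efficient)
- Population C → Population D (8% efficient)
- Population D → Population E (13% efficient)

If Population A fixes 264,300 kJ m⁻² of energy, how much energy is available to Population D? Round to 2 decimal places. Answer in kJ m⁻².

522.26 kJ m⁻²

Population B: 264300 × 0.19 = 50217 kJ m⁻²
Population C: 50217 × 0.13 = 6528.21 kJ m⁻²
Population D: 6528.21 × 0.08 = 522.2568 kJ m⁻²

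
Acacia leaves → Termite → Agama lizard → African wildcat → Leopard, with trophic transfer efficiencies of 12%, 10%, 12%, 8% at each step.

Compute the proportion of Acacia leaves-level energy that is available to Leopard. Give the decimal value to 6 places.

Product of link efficiencies: 0.12 × 0.1 × 0.12 × 0.08 = 0.0001152

0.000115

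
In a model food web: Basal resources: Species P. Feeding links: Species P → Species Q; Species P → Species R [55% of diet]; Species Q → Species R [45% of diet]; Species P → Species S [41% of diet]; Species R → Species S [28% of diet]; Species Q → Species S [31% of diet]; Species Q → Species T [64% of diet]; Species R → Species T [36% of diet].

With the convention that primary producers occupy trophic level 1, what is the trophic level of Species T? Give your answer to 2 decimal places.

3.16

Species Q: 1 + 1 = 2
Species R: 1 + (0.55×1 + 0.45×2) = 2.45
Species S: 1 + (0.41×1 + 0.28×2.45 + 0.31×2) = 2.716
Species T: 1 + (0.64×2 + 0.36×2.45) = 3.162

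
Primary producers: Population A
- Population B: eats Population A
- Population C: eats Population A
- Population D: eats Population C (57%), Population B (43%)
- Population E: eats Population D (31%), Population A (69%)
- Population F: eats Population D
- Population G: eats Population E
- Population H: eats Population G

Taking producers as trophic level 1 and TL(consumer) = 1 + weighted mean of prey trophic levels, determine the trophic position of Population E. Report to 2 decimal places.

Population B: 1 + 1 = 2
Population C: 1 + 1 = 2
Population D: 1 + (0.57×2 + 0.43×2) = 3
Population E: 1 + (0.31×3 + 0.69×1) = 2.62
Population F: 1 + 3 = 4
Population G: 1 + 2.62 = 3.62
Population H: 1 + 3.62 = 4.62

2.62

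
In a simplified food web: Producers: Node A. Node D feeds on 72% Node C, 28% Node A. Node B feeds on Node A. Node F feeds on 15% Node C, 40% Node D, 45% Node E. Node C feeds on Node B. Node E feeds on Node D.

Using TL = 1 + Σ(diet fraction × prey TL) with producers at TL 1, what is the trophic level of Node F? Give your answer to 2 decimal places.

4.82

Node B: 1 + 1 = 2
Node C: 1 + 2 = 3
Node D: 1 + (0.72×3 + 0.28×1) = 3.44
Node E: 1 + 3.44 = 4.44
Node F: 1 + (0.15×3 + 0.4×3.44 + 0.45×4.44) = 4.824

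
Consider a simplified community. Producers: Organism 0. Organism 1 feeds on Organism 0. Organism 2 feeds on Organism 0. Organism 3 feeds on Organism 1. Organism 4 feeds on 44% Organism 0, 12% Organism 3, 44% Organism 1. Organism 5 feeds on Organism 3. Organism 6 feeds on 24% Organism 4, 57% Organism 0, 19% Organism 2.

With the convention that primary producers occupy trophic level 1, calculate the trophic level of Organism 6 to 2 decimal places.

2.59

Organism 1: 1 + 1 = 2
Organism 2: 1 + 1 = 2
Organism 3: 1 + 2 = 3
Organism 4: 1 + (0.44×1 + 0.12×3 + 0.44×2) = 2.68
Organism 5: 1 + 3 = 4
Organism 6: 1 + (0.24×2.68 + 0.57×1 + 0.19×2) = 2.5932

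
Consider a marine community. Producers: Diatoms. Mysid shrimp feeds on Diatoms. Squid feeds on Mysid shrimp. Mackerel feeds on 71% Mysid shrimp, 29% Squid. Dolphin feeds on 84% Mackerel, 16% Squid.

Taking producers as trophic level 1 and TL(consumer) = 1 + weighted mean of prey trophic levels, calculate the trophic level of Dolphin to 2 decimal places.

4.24

Mysid shrimp: 1 + 1 = 2
Squid: 1 + 2 = 3
Mackerel: 1 + (0.71×2 + 0.29×3) = 3.29
Dolphin: 1 + (0.84×3.29 + 0.16×3) = 4.2436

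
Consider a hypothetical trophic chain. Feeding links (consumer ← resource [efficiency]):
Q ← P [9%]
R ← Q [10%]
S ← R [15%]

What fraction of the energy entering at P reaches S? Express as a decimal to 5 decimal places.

0.00135

Product of link efficiencies: 0.09 × 0.1 × 0.15 = 0.00135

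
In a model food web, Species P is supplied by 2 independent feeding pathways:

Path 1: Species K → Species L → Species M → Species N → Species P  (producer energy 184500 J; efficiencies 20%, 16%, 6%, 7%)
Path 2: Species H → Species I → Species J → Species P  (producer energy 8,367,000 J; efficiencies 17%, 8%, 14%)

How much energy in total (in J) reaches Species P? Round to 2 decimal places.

Path 1: 184500 × 0.2 × 0.16 × 0.06 × 0.07 = 24.7968 J
Path 2: 8367000 × 0.17 × 0.08 × 0.14 = 15930.768 J
Total at Species P: 24.7968 + 15930.768 = 15955.5648 J

15955.56 J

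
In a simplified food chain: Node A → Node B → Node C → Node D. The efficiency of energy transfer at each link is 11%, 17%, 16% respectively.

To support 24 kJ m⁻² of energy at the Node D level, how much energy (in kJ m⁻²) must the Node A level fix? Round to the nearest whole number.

8021 kJ m⁻²

Cumulative transfer efficiency: 0.11 × 0.17 × 0.16 = 0.002992
Node A energy = 24 / 0.002992 = 8021 kJ m⁻²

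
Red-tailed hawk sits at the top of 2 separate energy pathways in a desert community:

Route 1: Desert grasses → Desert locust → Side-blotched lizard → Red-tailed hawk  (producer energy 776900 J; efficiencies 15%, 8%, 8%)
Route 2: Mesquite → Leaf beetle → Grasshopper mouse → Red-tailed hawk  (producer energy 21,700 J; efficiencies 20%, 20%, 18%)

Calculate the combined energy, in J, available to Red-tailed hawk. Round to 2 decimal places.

902.06 J

Route 1: 776900 × 0.15 × 0.08 × 0.08 = 745.824 J
Route 2: 21700 × 0.2 × 0.2 × 0.18 = 156.24 J
Total at Red-tailed hawk: 745.824 + 156.24 = 902.064 J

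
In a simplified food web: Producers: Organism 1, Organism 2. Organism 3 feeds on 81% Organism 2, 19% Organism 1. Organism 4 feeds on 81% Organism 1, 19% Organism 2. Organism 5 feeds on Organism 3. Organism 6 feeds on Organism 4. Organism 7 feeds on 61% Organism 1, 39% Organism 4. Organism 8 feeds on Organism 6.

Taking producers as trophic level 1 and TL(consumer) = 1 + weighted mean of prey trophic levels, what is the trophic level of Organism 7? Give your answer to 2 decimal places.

Organism 3: 1 + (0.81×1 + 0.19×1) = 2
Organism 4: 1 + (0.81×1 + 0.19×1) = 2
Organism 5: 1 + 2 = 3
Organism 6: 1 + 2 = 3
Organism 7: 1 + (0.61×1 + 0.39×2) = 2.39
Organism 8: 1 + 3 = 4

2.39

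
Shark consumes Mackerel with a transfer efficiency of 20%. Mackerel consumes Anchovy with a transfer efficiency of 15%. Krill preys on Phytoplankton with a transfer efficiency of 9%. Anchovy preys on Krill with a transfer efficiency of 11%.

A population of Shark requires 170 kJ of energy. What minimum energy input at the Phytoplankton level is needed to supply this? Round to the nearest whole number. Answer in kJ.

572391 kJ

Cumulative transfer efficiency: 0.09 × 0.11 × 0.15 × 0.2 = 0.000297
Phytoplankton energy = 170 / 0.000297 = 572391 kJ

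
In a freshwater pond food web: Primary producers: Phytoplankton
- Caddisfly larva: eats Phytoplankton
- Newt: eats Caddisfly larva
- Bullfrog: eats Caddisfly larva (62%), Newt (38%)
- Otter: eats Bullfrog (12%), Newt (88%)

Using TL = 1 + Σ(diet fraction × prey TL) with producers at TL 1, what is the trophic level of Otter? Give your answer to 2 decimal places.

Caddisfly larva: 1 + 1 = 2
Newt: 1 + 2 = 3
Bullfrog: 1 + (0.62×2 + 0.38×3) = 3.38
Otter: 1 + (0.12×3.38 + 0.88×3) = 4.0456

4.05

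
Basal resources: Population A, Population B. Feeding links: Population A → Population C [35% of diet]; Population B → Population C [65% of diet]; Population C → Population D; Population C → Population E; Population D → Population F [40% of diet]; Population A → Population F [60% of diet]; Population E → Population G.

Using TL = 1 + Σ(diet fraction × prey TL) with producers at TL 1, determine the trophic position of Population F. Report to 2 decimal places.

2.80

Population C: 1 + (0.35×1 + 0.65×1) = 2
Population D: 1 + 2 = 3
Population E: 1 + 2 = 3
Population F: 1 + (0.4×3 + 0.6×1) = 2.8
Population G: 1 + 3 = 4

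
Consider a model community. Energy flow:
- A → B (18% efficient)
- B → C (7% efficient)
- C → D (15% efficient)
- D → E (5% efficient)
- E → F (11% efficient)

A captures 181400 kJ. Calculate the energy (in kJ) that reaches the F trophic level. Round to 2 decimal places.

1.89 kJ

B: 181400 × 0.18 = 32652 kJ
C: 32652 × 0.07 = 2285.64 kJ
D: 2285.64 × 0.15 = 342.846 kJ
E: 342.846 × 0.05 = 17.1423 kJ
F: 17.1423 × 0.11 = 1.885653 kJ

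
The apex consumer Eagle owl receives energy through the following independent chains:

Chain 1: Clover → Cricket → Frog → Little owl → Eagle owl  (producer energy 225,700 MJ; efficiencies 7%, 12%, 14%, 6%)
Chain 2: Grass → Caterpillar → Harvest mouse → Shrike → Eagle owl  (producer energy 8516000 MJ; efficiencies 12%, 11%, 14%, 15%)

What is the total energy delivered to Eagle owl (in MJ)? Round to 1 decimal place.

2376.6 MJ

Chain 1: 225700 × 0.07 × 0.12 × 0.14 × 0.06 = 15.925392 MJ
Chain 2: 8516000 × 0.12 × 0.11 × 0.14 × 0.15 = 2360.6352 MJ
Total at Eagle owl: 15.925392 + 2360.6352 = 2376.560592 MJ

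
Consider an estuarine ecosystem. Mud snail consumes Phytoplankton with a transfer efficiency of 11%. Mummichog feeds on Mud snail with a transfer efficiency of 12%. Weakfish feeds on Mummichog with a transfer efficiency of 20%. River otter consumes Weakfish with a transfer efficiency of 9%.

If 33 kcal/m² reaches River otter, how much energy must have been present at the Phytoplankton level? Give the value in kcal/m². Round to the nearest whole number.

Cumulative transfer efficiency: 0.11 × 0.12 × 0.2 × 0.09 = 0.0002376
Phytoplankton energy = 33 / 0.0002376 = 138889 kcal/m²

138889 kcal/m²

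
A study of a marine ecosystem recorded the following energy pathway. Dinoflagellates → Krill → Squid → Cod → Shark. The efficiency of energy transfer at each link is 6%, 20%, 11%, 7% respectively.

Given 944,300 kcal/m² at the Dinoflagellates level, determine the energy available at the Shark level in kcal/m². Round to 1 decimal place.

Krill: 944300 × 0.06 = 56658 kcal/m²
Squid: 56658 × 0.2 = 11331.6 kcal/m²
Cod: 11331.6 × 0.11 = 1246.476 kcal/m²
Shark: 1246.476 × 0.07 = 87.25332 kcal/m²

87.3 kcal/m²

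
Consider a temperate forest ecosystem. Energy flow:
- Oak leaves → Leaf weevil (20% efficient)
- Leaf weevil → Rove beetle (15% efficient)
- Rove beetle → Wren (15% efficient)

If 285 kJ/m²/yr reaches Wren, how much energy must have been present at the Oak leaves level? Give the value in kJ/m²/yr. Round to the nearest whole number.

63333 kJ/m²/yr

Cumulative transfer efficiency: 0.2 × 0.15 × 0.15 = 0.0045
Oak leaves energy = 285 / 0.0045 = 63333 kJ/m²/yr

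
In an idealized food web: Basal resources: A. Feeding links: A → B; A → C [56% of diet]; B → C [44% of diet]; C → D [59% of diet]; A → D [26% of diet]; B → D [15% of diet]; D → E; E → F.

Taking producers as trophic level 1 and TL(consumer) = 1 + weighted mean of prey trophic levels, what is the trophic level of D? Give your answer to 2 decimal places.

3.00

B: 1 + 1 = 2
C: 1 + (0.56×1 + 0.44×2) = 2.44
D: 1 + (0.59×2.44 + 0.26×1 + 0.15×2) = 2.9996
E: 1 + 2.9996 = 3.9996
F: 1 + 3.9996 = 4.9996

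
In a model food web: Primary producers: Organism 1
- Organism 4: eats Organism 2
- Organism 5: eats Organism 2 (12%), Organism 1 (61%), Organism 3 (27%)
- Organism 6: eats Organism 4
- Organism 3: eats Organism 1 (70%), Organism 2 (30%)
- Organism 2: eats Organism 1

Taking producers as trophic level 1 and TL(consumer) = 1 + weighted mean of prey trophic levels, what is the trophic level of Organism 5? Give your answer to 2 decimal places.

Organism 2: 1 + 1 = 2
Organism 3: 1 + (0.7×1 + 0.3×2) = 2.3
Organism 4: 1 + 2 = 3
Organism 5: 1 + (0.12×2 + 0.61×1 + 0.27×2.3) = 2.471
Organism 6: 1 + 3 = 4

2.47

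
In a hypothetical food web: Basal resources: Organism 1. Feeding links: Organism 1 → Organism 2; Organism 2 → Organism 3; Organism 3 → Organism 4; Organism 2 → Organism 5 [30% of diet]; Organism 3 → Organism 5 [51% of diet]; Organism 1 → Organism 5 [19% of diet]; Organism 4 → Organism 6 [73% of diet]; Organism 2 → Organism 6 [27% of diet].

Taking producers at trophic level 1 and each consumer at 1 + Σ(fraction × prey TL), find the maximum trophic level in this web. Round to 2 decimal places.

4.46

Organism 2: 1 + 1 = 2
Organism 3: 1 + 2 = 3
Organism 4: 1 + 3 = 4
Organism 5: 1 + (0.3×2 + 0.51×3 + 0.19×1) = 3.32
Organism 6: 1 + (0.73×4 + 0.27×2) = 4.46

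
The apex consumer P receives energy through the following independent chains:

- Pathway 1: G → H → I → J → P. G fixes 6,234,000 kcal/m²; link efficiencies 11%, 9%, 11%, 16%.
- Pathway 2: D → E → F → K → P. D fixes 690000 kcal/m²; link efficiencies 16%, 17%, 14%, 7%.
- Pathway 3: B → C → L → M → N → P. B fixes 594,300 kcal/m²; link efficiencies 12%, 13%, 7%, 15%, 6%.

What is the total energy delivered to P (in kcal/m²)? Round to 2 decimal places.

Pathway 1: 6234000 × 0.11 × 0.09 × 0.11 × 0.16 = 1086.21216 kcal/m²
Pathway 2: 690000 × 0.16 × 0.17 × 0.14 × 0.07 = 183.9264 kcal/m²
Pathway 3: 594300 × 0.12 × 0.13 × 0.07 × 0.15 × 0.06 = 5.8407804 kcal/m²
Total at P: 1086.21216 + 183.9264 + 5.8407804 = 1275.9793404 kcal/m²

1275.98 kcal/m²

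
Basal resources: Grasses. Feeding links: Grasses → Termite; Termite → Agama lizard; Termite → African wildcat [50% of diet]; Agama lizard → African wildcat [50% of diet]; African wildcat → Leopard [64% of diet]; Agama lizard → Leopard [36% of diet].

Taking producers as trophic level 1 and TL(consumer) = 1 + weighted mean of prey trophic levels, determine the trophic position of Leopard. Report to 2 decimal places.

Termite: 1 + 1 = 2
Agama lizard: 1 + 2 = 3
African wildcat: 1 + (0.5×2 + 0.5×3) = 3.5
Leopard: 1 + (0.64×3.5 + 0.36×3) = 4.32

4.32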